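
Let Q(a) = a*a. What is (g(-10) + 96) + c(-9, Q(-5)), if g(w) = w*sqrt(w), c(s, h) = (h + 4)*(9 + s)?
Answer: 96 - 10*I*sqrt(10) ≈ 96.0 - 31.623*I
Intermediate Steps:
Q(a) = a**2
c(s, h) = (4 + h)*(9 + s)
g(w) = w**(3/2)
(g(-10) + 96) + c(-9, Q(-5)) = ((-10)**(3/2) + 96) + (36 + 4*(-9) + 9*(-5)**2 + (-5)**2*(-9)) = (-10*I*sqrt(10) + 96) + (36 - 36 + 9*25 + 25*(-9)) = (96 - 10*I*sqrt(10)) + (36 - 36 + 225 - 225) = (96 - 10*I*sqrt(10)) + 0 = 96 - 10*I*sqrt(10)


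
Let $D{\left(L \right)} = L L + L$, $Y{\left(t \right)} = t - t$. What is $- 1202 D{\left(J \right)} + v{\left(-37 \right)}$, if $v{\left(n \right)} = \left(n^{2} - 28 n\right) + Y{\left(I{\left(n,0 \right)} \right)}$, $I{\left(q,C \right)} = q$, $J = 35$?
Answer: $-1512115$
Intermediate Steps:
$Y{\left(t \right)} = 0$
$D{\left(L \right)} = L + L^{2}$ ($D{\left(L \right)} = L^{2} + L = L + L^{2}$)
$v{\left(n \right)} = n^{2} - 28 n$ ($v{\left(n \right)} = \left(n^{2} - 28 n\right) + 0 = n^{2} - 28 n$)
$- 1202 D{\left(J \right)} + v{\left(-37 \right)} = - 1202 \cdot 35 \left(1 + 35\right) - 37 \left(-28 - 37\right) = - 1202 \cdot 35 \cdot 36 - -2405 = \left(-1202\right) 1260 + 2405 = -1514520 + 2405 = -1512115$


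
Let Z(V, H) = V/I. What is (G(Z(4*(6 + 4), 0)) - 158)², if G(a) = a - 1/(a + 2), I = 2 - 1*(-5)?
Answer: 3319257769/142884 ≈ 23230.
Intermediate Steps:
I = 7 (I = 2 + 5 = 7)
Z(V, H) = V/7
G(a) = a - 1/(2 + a)
(G(Z(4*(6 + 4), 0)) - 158)² = ((-1 + ((4*(6 + 4))/7)² + 2*((4*(6 + 4))/7))/(2 + (4*(6 + 4))/7) - 158)² = ((-1 + ((4*10)/7)² + 2*((4*10)/7))/(2 + (4*10)/7) - 158)² = ((-1 + ((⅐)*40)² + 2*((⅐)*40))/(2 + (⅐)*40) - 158)² = ((-1 + (40/7)² + 2*(40/7))/(2 + 40/7) - 158)² = ((-1 + 1600/49 + 80/7)/(54/7) - 158)² = ((7/54)*(2111/49) - 158)² = (2111/378 - 158)² = (-57613/378)² = 3319257769/142884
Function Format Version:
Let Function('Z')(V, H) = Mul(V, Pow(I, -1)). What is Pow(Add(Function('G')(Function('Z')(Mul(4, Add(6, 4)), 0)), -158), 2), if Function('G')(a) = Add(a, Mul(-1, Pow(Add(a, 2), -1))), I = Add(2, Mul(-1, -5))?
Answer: Rational(3319257769, 142884) ≈ 23230.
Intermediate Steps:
I = 7 (I = Add(2, 5) = 7)
Function('Z')(V, H) = Mul(Rational(1, 7), V) (Function('Z')(V, H) = Mul(V, Pow(7, -1)) = Mul(V, Rational(1, 7)) = Mul(Rational(1, 7), V))
Function('G')(a) = Add(a, Mul(-1, Pow(Add(2, a), -1)))
Pow(Add(Function('G')(Function('Z')(Mul(4, Add(6, 4)), 0)), -158), 2) = Pow(Add(Mul(Pow(Add(2, Mul(Rational(1, 7), Mul(4, Add(6, 4)))), -1), Add(-1, Pow(Mul(Rational(1, 7), Mul(4, Add(6, 4))), 2), Mul(2, Mul(Rational(1, 7), Mul(4, Add(6, 4)))))), -158), 2) = Pow(Add(Mul(Pow(Add(2, Mul(Rational(1, 7), Mul(4, 10))), -1), Add(-1, Pow(Mul(Rational(1, 7), Mul(4, 10)), 2), Mul(2, Mul(Rational(1, 7), Mul(4, 10))))), -158), 2) = Pow(Add(Mul(Pow(Add(2, Mul(Rational(1, 7), 40)), -1), Add(-1, Pow(Mul(Rational(1, 7), 40), 2), Mul(2, Mul(Rational(1, 7), 40)))), -158), 2) = Pow(Add(Mul(Pow(Add(2, Rational(40, 7)), -1), Add(-1, Pow(Rational(40, 7), 2), Mul(2, Rational(40, 7)))), -158), 2) = Pow(Add(Mul(Pow(Rational(54, 7), -1), Add(-1, Rational(1600, 49), Rational(80, 7))), -158), 2) = Pow(Add(Mul(Rational(7, 54), Rational(2111, 49)), -158), 2) = Pow(Add(Rational(2111, 378), -158), 2) = Pow(Rational(-57613, 378), 2) = Rational(3319257769, 142884)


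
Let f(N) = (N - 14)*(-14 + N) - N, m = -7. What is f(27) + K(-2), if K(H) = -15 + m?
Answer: 120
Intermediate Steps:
f(N) = (-14 + N)**2 - N (f(N) = (-14 + N)*(-14 + N) - N = (-14 + N)**2 - N)
K(H) = -22 (K(H) = -15 - 7 = -22)
f(27) + K(-2) = ((-14 + 27)**2 - 1*27) - 22 = (13**2 - 27) - 22 = (169 - 27) - 22 = 142 - 22 = 120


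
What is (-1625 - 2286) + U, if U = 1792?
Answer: -2119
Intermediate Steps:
(-1625 - 2286) + U = (-1625 - 2286) + 1792 = -3911 + 1792 = -2119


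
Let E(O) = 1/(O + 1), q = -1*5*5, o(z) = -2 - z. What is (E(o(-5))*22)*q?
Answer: -275/2 ≈ -137.50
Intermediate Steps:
q = -25 (q = -5*5 = -25)
E(O) = 1/(1 + O)
(E(o(-5))*22)*q = (22/(1 + (-2 - 1*(-5))))*(-25) = (22/(1 + (-2 + 5)))*(-25) = (22/(1 + 3))*(-25) = (22/4)*(-25) = ((¼)*22)*(-25) = (11/2)*(-25) = -275/2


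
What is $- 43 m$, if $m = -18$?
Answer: $774$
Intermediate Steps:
$- 43 m = \left(-43\right) \left(-18\right) = 774$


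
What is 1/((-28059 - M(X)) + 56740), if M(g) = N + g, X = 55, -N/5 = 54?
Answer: 1/28896 ≈ 3.4607e-5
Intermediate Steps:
N = -270 (N = -5*54 = -270)
M(g) = -270 + g
1/((-28059 - M(X)) + 56740) = 1/((-28059 - (-270 + 55)) + 56740) = 1/((-28059 - 1*(-215)) + 56740) = 1/((-28059 + 215) + 56740) = 1/(-27844 + 56740) = 1/28896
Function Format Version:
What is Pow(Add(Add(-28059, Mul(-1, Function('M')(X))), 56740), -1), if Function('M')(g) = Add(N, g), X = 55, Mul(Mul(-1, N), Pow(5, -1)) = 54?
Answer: Rational(1, 28896) ≈ 3.4607e-5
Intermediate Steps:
N = -270 (N = Mul(-5, 54) = -270)
Function('M')(g) = Add(-270, g)
Pow(Add(Add(-28059, Mul(-1, Function('M')(X))), 56740), -1) = Pow(Add(Add(-28059, Mul(-1, Add(-270, 55))), 56740), -1) = Pow(Add(Add(-28059, Mul(-1, -215)), 56740), -1) = Pow(Add(Add(-28059, 215), 56740), -1) = Pow(Add(-27844, 56740), -1) = Pow(28896, -1) = Rational(1, 28896)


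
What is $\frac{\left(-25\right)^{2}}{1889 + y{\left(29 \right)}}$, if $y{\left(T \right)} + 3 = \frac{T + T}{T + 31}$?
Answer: $\frac{18750}{56609} \approx 0.33122$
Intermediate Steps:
$y{\left(T \right)} = -3 + \frac{2 T}{31 + T}$ ($y{\left(T \right)} = -3 + \frac{T + T}{T + 31} = -3 + \frac{2 T}{31 + T}$)
$\frac{\left(-25\right)^{2}}{1889 + y{\left(29 \right)}} = \frac{\left(-25\right)^{2}}{1889 + \frac{-93 - 29}{31 + 29}} = \frac{625}{1889 + \frac{-93 - 29}{60}} = \frac{625}{1889 + \frac{1}{60} \left(-122\right)} = \frac{625}{1889 - \frac{61}{30}} = \frac{625}{\frac{56609}{30}} = 625 \cdot \frac{30}{56609} = \frac{18750}{56609}$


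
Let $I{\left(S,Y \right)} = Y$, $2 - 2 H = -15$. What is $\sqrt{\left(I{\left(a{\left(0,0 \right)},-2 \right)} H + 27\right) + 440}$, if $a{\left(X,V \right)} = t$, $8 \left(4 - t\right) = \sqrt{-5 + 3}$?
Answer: $15 \sqrt{2} \approx 21.213$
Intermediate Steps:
$H = \frac{17}{2}$ ($H = 1 - - \frac{15}{2} = 1 + \frac{15}{2} = \frac{17}{2} \approx 8.5$)
$t = 4 - \frac{i \sqrt{2}}{8}$ ($t = 4 - \frac{\sqrt{-5 + 3}}{8} = 4 - \frac{\sqrt{-2}}{8} = 4 - \frac{i \sqrt{2}}{8} \approx 4.0 - 0.17678 i$)
$a{\left(X,V \right)} = 4 - \frac{i \sqrt{2}}{8}$
$\sqrt{\left(I{\left(a{\left(0,0 \right)},-2 \right)} H + 27\right) + 440} = \sqrt{\left(\left(-2\right) \frac{17}{2} + 27\right) + 440} = \sqrt{\left(-17 + 27\right) + 440} = \sqrt{10 + 440} = \sqrt{450} = 15 \sqrt{2}$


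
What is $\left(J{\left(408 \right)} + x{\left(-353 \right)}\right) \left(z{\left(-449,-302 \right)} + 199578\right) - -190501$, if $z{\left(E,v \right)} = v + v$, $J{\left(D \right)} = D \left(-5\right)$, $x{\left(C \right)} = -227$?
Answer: $-450883557$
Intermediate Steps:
$J{\left(D \right)} = - 5 D$
$z{\left(E,v \right)} = 2 v$
$\left(J{\left(408 \right)} + x{\left(-353 \right)}\right) \left(z{\left(-449,-302 \right)} + 199578\right) - -190501 = \left(\left(-5\right) 408 - 227\right) \left(2 \left(-302\right) + 199578\right) - -190501 = \left(-2040 - 227\right) \left(-604 + 199578\right) + 190501 = \left(-2267\right) 198974 + 190501 = -451074058 + 190501 = -450883557$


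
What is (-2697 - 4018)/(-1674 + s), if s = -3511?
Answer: 79/61 ≈ 1.2951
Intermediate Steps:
(-2697 - 4018)/(-1674 + s) = (-2697 - 4018)/(-1674 - 3511) = -6715/(-5185) = -6715*(-1/5185) = 79/61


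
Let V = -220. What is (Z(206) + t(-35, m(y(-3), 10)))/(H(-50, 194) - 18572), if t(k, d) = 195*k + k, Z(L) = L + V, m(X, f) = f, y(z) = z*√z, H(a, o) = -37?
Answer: 6874/18609 ≈ 0.36939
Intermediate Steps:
y(z) = z^(3/2)
Z(L) = -220 + L (Z(L) = L - 220 = -220 + L)
t(k, d) = 196*k
(Z(206) + t(-35, m(y(-3), 10)))/(H(-50, 194) - 18572) = ((-220 + 206) + 196*(-35))/(-37 - 18572) = (-14 - 6860)/(-18609) = -6874*(-1/18609) = 6874/18609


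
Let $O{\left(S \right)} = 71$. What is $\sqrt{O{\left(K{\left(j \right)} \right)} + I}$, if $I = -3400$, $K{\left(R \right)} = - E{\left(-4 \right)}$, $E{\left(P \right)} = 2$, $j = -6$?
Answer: $i \sqrt{3329} \approx 57.698 i$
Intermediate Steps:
$K{\left(R \right)} = -2$ ($K{\left(R \right)} = \left(-1\right) 2 = -2$)
$\sqrt{O{\left(K{\left(j \right)} \right)} + I} = \sqrt{71 - 3400} = \sqrt{-3329} = i \sqrt{3329}$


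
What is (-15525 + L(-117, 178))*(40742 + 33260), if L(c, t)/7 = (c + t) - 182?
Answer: -1211560744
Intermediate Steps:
L(c, t) = -1274 + 7*c + 7*t (L(c, t) = 7*((c + t) - 182) = 7*(-182 + c + t) = -1274 + 7*c + 7*t)
(-15525 + L(-117, 178))*(40742 + 33260) = (-15525 + (-1274 + 7*(-117) + 7*178))*(40742 + 33260) = (-15525 + (-1274 - 819 + 1246))*74002 = (-15525 - 847)*74002 = -16372*74002 = -1211560744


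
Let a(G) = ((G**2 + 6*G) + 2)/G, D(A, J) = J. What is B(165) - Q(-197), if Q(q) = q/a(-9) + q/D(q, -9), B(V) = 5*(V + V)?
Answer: 408980/261 ≈ 1567.0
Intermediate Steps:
B(V) = 10*V (B(V) = 5*(2*V) = 10*V)
a(G) = (2 + G**2 + 6*G)/G
Q(q) = -110*q/261 (Q(q) = q/(6 - 9 + 2/(-9)) + q/(-9) = q/(6 - 9 + 2*(-1/9)) + q*(-1/9) = q/(6 - 9 - 2/9) - q/9 = q/(-29/9) - q/9 = q*(-9/29) - q/9 = -9*q/29 - q/9 = -110*q/261)
B(165) - Q(-197) = 10*165 - (-110)*(-197)/261 = 1650 - 1*21670/261 = 1650 - 21670/261 = 408980/261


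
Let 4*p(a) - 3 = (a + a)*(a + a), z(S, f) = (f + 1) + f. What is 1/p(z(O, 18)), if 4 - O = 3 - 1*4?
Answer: 4/5479 ≈ 0.00073006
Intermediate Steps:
O = 5 (O = 4 - (3 - 1*4) = 4 - (3 - 4) = 4 - 1*(-1) = 4 + 1 = 5)
z(S, f) = 1 + 2*f (z(S, f) = (1 + f) + f = 1 + 2*f)
p(a) = 3/4 + a**2 (p(a) = 3/4 + ((a + a)*(a + a))/4 = 3/4 + ((2*a)*(2*a))/4 = 3/4 + (4*a**2)/4 = 3/4 + a**2)
1/p(z(O, 18)) = 1/(3/4 + (1 + 2*18)**2) = 1/(3/4 + (1 + 36)**2) = 1/(3/4 + 37**2) = 1/(3/4 + 1369) = 1/(5479/4) = 4/5479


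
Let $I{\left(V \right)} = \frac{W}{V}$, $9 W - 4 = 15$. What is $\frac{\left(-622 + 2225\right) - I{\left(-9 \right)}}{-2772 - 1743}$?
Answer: $- \frac{129862}{365715} \approx -0.35509$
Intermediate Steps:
$W = \frac{19}{9}$ ($W = \frac{4}{9} + \frac{1}{9} \cdot 15 = \frac{4}{9} + \frac{5}{3} = \frac{19}{9} \approx 2.1111$)
$I{\left(V \right)} = \frac{19}{9 V}$
$\frac{\left(-622 + 2225\right) - I{\left(-9 \right)}}{-2772 - 1743} = \frac{\left(-622 + 2225\right) - \frac{19}{9 \left(-9\right)}}{-2772 - 1743} = \frac{1603 - \frac{19}{9} \left(- \frac{1}{9}\right)}{-4515} = \left(1603 - - \frac{19}{81}\right) \left(- \frac{1}{4515}\right) = \left(1603 + \frac{19}{81}\right) \left(- \frac{1}{4515}\right) = \frac{129862}{81} \left(- \frac{1}{4515}\right) = - \frac{129862}{365715}$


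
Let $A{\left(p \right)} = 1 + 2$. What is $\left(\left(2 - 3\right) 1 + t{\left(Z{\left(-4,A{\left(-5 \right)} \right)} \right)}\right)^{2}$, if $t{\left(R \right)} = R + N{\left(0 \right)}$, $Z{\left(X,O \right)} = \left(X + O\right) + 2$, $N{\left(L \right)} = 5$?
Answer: $25$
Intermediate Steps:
$A{\left(p \right)} = 3$
$Z{\left(X,O \right)} = 2 + O + X$ ($Z{\left(X,O \right)} = \left(O + X\right) + 2 = 2 + O + X$)
$t{\left(R \right)} = 5 + R$ ($t{\left(R \right)} = R + 5 = 5 + R$)
$\left(\left(2 - 3\right) 1 + t{\left(Z{\left(-4,A{\left(-5 \right)} \right)} \right)}\right)^{2} = \left(\left(2 - 3\right) 1 + \left(5 + \left(2 + 3 - 4\right)\right)\right)^{2} = \left(\left(-1\right) 1 + \left(5 + 1\right)\right)^{2} = \left(-1 + 6\right)^{2} = 5^{2} = 25$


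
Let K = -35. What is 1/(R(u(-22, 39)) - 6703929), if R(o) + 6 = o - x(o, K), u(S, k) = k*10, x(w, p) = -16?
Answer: -1/6703529 ≈ -1.4918e-7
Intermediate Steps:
u(S, k) = 10*k
R(o) = 10 + o (R(o) = -6 + (o - 1*(-16)) = -6 + (o + 16) = -6 + (16 + o) = 10 + o)
1/(R(u(-22, 39)) - 6703929) = 1/((10 + 10*39) - 6703929) = 1/((10 + 390) - 6703929) = 1/(400 - 6703929) = 1/(-6703529) = -1/6703529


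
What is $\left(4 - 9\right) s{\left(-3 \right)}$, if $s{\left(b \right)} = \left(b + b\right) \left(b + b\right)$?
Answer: $-180$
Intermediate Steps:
$s{\left(b \right)} = 4 b^{2}$ ($s{\left(b \right)} = 2 b 2 b = 4 b^{2}$)
$\left(4 - 9\right) s{\left(-3 \right)} = \left(4 - 9\right) 4 \left(-3\right)^{2} = - 5 \cdot 4 \cdot 9 = \left(-5\right) 36 = -180$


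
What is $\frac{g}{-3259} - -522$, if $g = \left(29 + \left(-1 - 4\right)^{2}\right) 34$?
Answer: $\frac{1699362}{3259} \approx 521.44$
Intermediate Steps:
$g = 1836$ ($g = \left(29 + \left(-5\right)^{2}\right) 34 = \left(29 + 25\right) 34 = 54 \cdot 34 = 1836$)
$\frac{g}{-3259} - -522 = \frac{1836}{-3259} - -522 = 1836 \left(- \frac{1}{3259}\right) + 522 = - \frac{1836}{3259} + 522 = \frac{1699362}{3259}$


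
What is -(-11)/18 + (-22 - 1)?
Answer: -403/18 ≈ -22.389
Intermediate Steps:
-(-11)/18 + (-22 - 1) = -(-11)/18 - 23 = -11*(-1/18) - 23 = 11/18 - 23 = -403/18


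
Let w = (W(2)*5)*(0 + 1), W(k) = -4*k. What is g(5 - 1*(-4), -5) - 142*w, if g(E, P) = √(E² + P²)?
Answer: 5680 + √106 ≈ 5690.3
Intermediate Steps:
w = -40 (w = (-4*2*5)*(0 + 1) = -8*5*1 = -40*1 = -40)
g(5 - 1*(-4), -5) - 142*w = √((5 - 1*(-4))² + (-5)²) - 142*(-40) = √((5 + 4)² + 25) + 5680 = √(9² + 25) + 5680 = √(81 + 25) + 5680 = √106 + 5680 = 5680 + √106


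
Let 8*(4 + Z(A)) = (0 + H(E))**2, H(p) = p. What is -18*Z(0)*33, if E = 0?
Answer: 2376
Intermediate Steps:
Z(A) = -4 (Z(A) = -4 + (0 + 0)**2/8 = -4 + (1/8)*0**2 = -4 + (1/8)*0 = -4 + 0 = -4)
-18*Z(0)*33 = -18*(-4)*33 = 72*33 = 2376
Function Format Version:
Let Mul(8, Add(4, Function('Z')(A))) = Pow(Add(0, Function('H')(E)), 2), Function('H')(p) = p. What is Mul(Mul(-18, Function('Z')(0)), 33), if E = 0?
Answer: 2376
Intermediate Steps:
Function('Z')(A) = -4 (Function('Z')(A) = Add(-4, Mul(Rational(1, 8), Pow(Add(0, 0), 2))) = Add(-4, Mul(Rational(1, 8), Pow(0, 2))) = Add(-4, Mul(Rational(1, 8), 0)) = Add(-4, 0) = -4)
Mul(Mul(-18, Function('Z')(0)), 33) = Mul(Mul(-18, -4), 33) = Mul(72, 33) = 2376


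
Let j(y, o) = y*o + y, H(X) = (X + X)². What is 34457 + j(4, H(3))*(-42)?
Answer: 28241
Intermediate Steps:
H(X) = 4*X² (H(X) = (2*X)² = 4*X²)
j(y, o) = y + o*y (j(y, o) = o*y + y = y + o*y)
34457 + j(4, H(3))*(-42) = 34457 + (4*(1 + 4*3²))*(-42) = 34457 + (4*(1 + 4*9))*(-42) = 34457 + (4*(1 + 36))*(-42) = 34457 + (4*37)*(-42) = 34457 + 148*(-42) = 34457 - 6216 = 28241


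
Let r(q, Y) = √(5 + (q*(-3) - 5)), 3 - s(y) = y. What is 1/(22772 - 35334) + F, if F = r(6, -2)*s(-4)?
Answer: -1/12562 + 21*I*√2 ≈ -7.9605e-5 + 29.698*I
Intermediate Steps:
s(y) = 3 - y
r(q, Y) = √3*√(-q) (r(q, Y) = √(5 + (-3*q - 5)) = √(5 + (-5 - 3*q)) = √(-3*q) = √3*√(-q))
F = 21*I*√2 (F = (√3*√(-1*6))*(3 - 1*(-4)) = (√3*√(-6))*(3 + 4) = (√3*(I*√6))*7 = (3*I*√2)*7 = 21*I*√2 ≈ 29.698*I)
1/(22772 - 35334) + F = 1/(22772 - 35334) + 21*I*√2 = 1/(-12562) + 21*I*√2 = -1/12562 + 21*I*√2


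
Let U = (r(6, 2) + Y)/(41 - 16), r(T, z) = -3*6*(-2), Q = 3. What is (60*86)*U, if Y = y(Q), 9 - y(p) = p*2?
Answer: 40248/5 ≈ 8049.6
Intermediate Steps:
r(T, z) = 36 (r(T, z) = -18*(-2) = 36)
y(p) = 9 - 2*p (y(p) = 9 - p*2 = 9 - 2*p)
Y = 3 (Y = 9 - 2*3 = 9 - 6 = 3)
U = 39/25 (U = (36 + 3)/(41 - 16) = 39/25 ≈ 1.5600)
(60*86)*U = (60*86)*(39/25) = 5160*(39/25) = 40248/5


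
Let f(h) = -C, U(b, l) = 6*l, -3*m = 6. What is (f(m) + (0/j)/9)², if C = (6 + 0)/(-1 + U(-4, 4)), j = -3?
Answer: 36/529 ≈ 0.068053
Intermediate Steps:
m = -2 (m = -⅓*6 = -2)
C = 6/23 (C = (6 + 0)/(-1 + 6*4) = 6/(-1 + 24) = 6/23 ≈ 0.26087)
f(h) = -6/23 (f(h) = -1*6/23 = -6/23)
(f(m) + (0/j)/9)² = (-6/23 + (0/(-3))/9)² = (-6/23 + (0*(-⅓))*(⅑))² = (-6/23 + 0*(⅑))² = (-6/23 + 0)² = (-6/23)² = 36/529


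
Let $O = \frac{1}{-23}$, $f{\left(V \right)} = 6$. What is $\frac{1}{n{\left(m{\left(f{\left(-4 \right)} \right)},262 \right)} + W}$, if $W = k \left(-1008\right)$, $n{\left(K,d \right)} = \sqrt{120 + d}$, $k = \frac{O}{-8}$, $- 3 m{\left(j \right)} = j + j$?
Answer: $\frac{1449}{93101} + \frac{529 \sqrt{382}}{186202} \approx 0.071091$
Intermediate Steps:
$O = - \frac{1}{23} \approx -0.043478$
$m{\left(j \right)} = - \frac{2 j}{3}$ ($m{\left(j \right)} = - \frac{j + j}{3} = - \frac{2 j}{3}$)
$k = \frac{1}{184}$ ($k = - \frac{1}{23 \left(-8\right)} = \left(- \frac{1}{23}\right) \left(- \frac{1}{8}\right) = \frac{1}{184} \approx 0.0054348$)
$W = - \frac{126}{23}$ ($W = \frac{1}{184} \left(-1008\right) = - \frac{126}{23} \approx -5.4783$)
$\frac{1}{n{\left(m{\left(f{\left(-4 \right)} \right)},262 \right)} + W} = \frac{1}{\sqrt{120 + 262} - \frac{126}{23}} = \frac{1}{\sqrt{382} - \frac{126}{23}} = \frac{1}{- \frac{126}{23} + \sqrt{382}}$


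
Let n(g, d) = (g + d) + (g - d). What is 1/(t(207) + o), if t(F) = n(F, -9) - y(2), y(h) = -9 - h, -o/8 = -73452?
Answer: 1/588041 ≈ 1.7006e-6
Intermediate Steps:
o = 587616 (o = -8*(-73452) = 587616)
n(g, d) = 2*g (n(g, d) = (d + g) + (g - d) = 2*g)
t(F) = 11 + 2*F (t(F) = 2*F - (-9 - 1*2) = 2*F - (-9 - 2) = 2*F - 1*(-11) = 2*F + 11 = 11 + 2*F)
1/(t(207) + o) = 1/((11 + 2*207) + 587616) = 1/((11 + 414) + 587616) = 1/(425 + 587616) = 1/588041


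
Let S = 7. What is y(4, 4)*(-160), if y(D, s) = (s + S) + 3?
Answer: -2240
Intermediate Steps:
y(D, s) = 10 + s (y(D, s) = (s + 7) + 3 = (7 + s) + 3 = 10 + s)
y(4, 4)*(-160) = (10 + 4)*(-160) = 14*(-160) = -2240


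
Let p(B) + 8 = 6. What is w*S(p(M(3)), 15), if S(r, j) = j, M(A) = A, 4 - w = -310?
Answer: 4710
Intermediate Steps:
w = 314 (w = 4 - 1*(-310) = 4 + 310 = 314)
p(B) = -2 (p(B) = -8 + 6 = -2)
w*S(p(M(3)), 15) = 314*15 = 4710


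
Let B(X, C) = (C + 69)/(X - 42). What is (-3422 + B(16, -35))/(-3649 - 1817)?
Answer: 44503/71058 ≈ 0.62629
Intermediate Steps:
B(X, C) = (69 + C)/(-42 + X)
(-3422 + B(16, -35))/(-3649 - 1817) = (-3422 + (69 - 35)/(-42 + 16))/(-3649 - 1817) = (-3422 + 34/(-26))/(-5466) = (-3422 - 1/26*34)*(-1/5466) = (-3422 - 17/13)*(-1/5466) = -44503/13*(-1/5466) = 44503/71058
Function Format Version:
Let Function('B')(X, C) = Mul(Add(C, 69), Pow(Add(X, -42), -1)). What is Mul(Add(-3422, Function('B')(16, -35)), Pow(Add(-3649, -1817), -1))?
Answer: Rational(44503, 71058) ≈ 0.62629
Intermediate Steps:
Function('B')(X, C) = Mul(Pow(Add(-42, X), -1), Add(69, C)) (Function('B')(X, C) = Mul(Add(69, C), Pow(Add(-42, X), -1)) = Mul(Pow(Add(-42, X), -1), Add(69, C)))
Mul(Add(-3422, Function('B')(16, -35)), Pow(Add(-3649, -1817), -1)) = Mul(Add(-3422, Mul(Pow(Add(-42, 16), -1), Add(69, -35))), Pow(Add(-3649, -1817), -1)) = Mul(Add(-3422, Mul(Pow(-26, -1), 34)), Pow(-5466, -1)) = Mul(Add(-3422, Mul(Rational(-1, 26), 34)), Rational(-1, 5466)) = Mul(Add(-3422, Rational(-17, 13)), Rational(-1, 5466)) = Mul(Rational(-44503, 13), Rational(-1, 5466)) = Rational(44503, 71058)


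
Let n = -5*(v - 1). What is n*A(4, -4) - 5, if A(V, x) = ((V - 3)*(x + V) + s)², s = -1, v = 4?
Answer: -20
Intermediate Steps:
n = -15 (n = -5*(4 - 1) = -5*3 = -15)
A(V, x) = (-1 + (-3 + V)*(V + x))² (A(V, x) = ((V - 3)*(x + V) - 1)² = ((-3 + V)*(V + x) - 1)² = (-1 + (-3 + V)*(V + x))²)
n*A(4, -4) - 5 = -15*(1 - 1*4² + 3*4 + 3*(-4) - 1*4*(-4))² - 5 = -15*(1 - 1*16 + 12 - 12 + 16)² - 5 = -15*(1 - 16 + 12 - 12 + 16)² - 5 = -15*1² - 5 = -15*1 - 5 = -15 - 5 = -20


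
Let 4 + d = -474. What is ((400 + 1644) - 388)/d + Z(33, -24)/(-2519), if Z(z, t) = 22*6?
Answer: -192480/54731 ≈ -3.5168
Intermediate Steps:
d = -478 (d = -4 - 474 = -478)
Z(z, t) = 132
((400 + 1644) - 388)/d + Z(33, -24)/(-2519) = ((400 + 1644) - 388)/(-478) + 132/(-2519) = (2044 - 388)*(-1/478) + 132*(-1/2519) = 1656*(-1/478) - 12/229 = -828/239 - 12/229 = -192480/54731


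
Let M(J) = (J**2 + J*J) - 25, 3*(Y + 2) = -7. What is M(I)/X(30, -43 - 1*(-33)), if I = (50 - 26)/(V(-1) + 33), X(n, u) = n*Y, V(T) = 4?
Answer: 33073/177970 ≈ 0.18583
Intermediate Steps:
Y = -13/3 (Y = -2 + (1/3)*(-7) = -2 - 7/3 = -13/3 ≈ -4.3333)
X(n, u) = -13*n/3 (X(n, u) = n*(-13/3) = -13*n/3)
I = 24/37 (I = (50 - 26)/(4 + 33) = 24/37 ≈ 0.64865)
M(J) = -25 + 2*J**2 (M(J) = (J**2 + J**2) - 25 = 2*J**2 - 25 = -25 + 2*J**2)
M(I)/X(30, -43 - 1*(-33)) = (-25 + 2*(24/37)**2)/((-13/3*30)) = (-25 + 2*(576/1369))/(-130) = (-25 + 1152/1369)*(-1/130) = -33073/1369*(-1/130) = 33073/177970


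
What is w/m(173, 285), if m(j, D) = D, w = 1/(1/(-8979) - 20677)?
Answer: -2993/17637584480 ≈ -1.6969e-7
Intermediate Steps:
w = -8979/185658784 (w = 1/(-1/8979 - 20677) = 1/(-185658784/8979) = -8979/185658784 ≈ -4.8363e-5)
w/m(173, 285) = -8979/185658784/285 = -8979/185658784*1/285 = -2993/17637584480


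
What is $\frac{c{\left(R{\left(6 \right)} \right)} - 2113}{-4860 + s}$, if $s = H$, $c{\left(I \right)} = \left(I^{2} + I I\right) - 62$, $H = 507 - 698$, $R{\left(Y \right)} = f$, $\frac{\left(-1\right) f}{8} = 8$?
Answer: $- \frac{6017}{5051} \approx -1.1912$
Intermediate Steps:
$f = -64$ ($f = \left(-8\right) 8 = -64$)
$R{\left(Y \right)} = -64$
$H = -191$
$c{\left(I \right)} = -62 + 2 I^{2}$ ($c{\left(I \right)} = \left(I^{2} + I^{2}\right) - 62 = 2 I^{2} - 62 = -62 + 2 I^{2}$)
$s = -191$
$\frac{c{\left(R{\left(6 \right)} \right)} - 2113}{-4860 + s} = \frac{\left(-62 + 2 \left(-64\right)^{2}\right) - 2113}{-4860 - 191} = \frac{\left(-62 + 2 \cdot 4096\right) - 2113}{-5051} = \left(\left(-62 + 8192\right) - 2113\right) \left(- \frac{1}{5051}\right) = \left(8130 - 2113\right) \left(- \frac{1}{5051}\right) = 6017 \left(- \frac{1}{5051}\right) = - \frac{6017}{5051}$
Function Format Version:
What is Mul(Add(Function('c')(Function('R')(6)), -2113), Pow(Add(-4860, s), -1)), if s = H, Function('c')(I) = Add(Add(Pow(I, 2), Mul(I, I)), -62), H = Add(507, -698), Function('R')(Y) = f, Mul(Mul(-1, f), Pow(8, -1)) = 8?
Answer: Rational(-6017, 5051) ≈ -1.1912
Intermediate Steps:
f = -64 (f = Mul(-8, 8) = -64)
Function('R')(Y) = -64
H = -191
Function('c')(I) = Add(-62, Mul(2, Pow(I, 2))) (Function('c')(I) = Add(Add(Pow(I, 2), Pow(I, 2)), -62) = Add(Mul(2, Pow(I, 2)), -62) = Add(-62, Mul(2, Pow(I, 2))))
s = -191
Mul(Add(Function('c')(Function('R')(6)), -2113), Pow(Add(-4860, s), -1)) = Mul(Add(Add(-62, Mul(2, Pow(-64, 2))), -2113), Pow(Add(-4860, -191), -1)) = Mul(Add(Add(-62, Mul(2, 4096)), -2113), Pow(-5051, -1)) = Mul(Add(Add(-62, 8192), -2113), Rational(-1, 5051)) = Mul(Add(8130, -2113), Rational(-1, 5051)) = Mul(6017, Rational(-1, 5051)) = Rational(-6017, 5051)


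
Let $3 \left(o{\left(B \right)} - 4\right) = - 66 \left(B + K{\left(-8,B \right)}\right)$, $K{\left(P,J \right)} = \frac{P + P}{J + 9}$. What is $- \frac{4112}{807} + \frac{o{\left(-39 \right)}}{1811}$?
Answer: $- \frac{11267778}{2435795} \approx -4.6259$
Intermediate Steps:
$K{\left(P,J \right)} = \frac{2 P}{9 + J}$
$o{\left(B \right)} = 4 - 22 B + \frac{352}{9 + B}$ ($o{\left(B \right)} = 4 + \frac{\left(-66\right) \left(B + 2 \left(-8\right) \frac{1}{9 + B}\right)}{3} = 4 + \frac{\left(-66\right) \left(B - \frac{16}{9 + B}\right)}{3} = 4 + \frac{- 66 B + \frac{1056}{9 + B}}{3} = 4 - \left(- \frac{352}{9 + B} + 22 B\right) = 4 - 22 B + \frac{352}{9 + B}$)
$- \frac{4112}{807} + \frac{o{\left(-39 \right)}}{1811} = - \frac{4112}{807} + \frac{2 \frac{1}{9 - 39} \left(194 - -3783 - 11 \left(-39\right)^{2}\right)}{1811} = \left(-4112\right) \frac{1}{807} + \frac{2 \left(194 + 3783 - 16731\right)}{-30} \cdot \frac{1}{1811} = - \frac{4112}{807} + 2 \left(- \frac{1}{30}\right) \left(194 + 3783 - 16731\right) \frac{1}{1811} = - \frac{4112}{807} + 2 \left(- \frac{1}{30}\right) \left(-12754\right) \frac{1}{1811} = - \frac{4112}{807} + \frac{12754}{15} \cdot \frac{1}{1811} = - \frac{4112}{807} + \frac{12754}{27165} = - \frac{11267778}{2435795}$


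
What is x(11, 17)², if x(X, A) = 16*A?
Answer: 73984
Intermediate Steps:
x(11, 17)² = (16*17)² = 272² = 73984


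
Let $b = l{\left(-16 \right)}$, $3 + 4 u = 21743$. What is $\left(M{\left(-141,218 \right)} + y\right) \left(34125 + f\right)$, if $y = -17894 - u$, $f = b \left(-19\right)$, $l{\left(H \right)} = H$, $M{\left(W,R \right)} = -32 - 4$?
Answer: $-804433585$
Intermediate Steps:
$u = 5435$ ($u = - \frac{3}{4} + \frac{1}{4} \cdot 21743 = - \frac{3}{4} + \frac{21743}{4} = 5435$)
$M{\left(W,R \right)} = -36$
$b = -16$
$f = 304$ ($f = \left(-16\right) \left(-19\right) = 304$)
$y = -23329$ ($y = -17894 - 5435 = -23329$)
$\left(M{\left(-141,218 \right)} + y\right) \left(34125 + f\right) = \left(-36 - 23329\right) \left(34125 + 304\right) = \left(-23365\right) 34429 = -804433585$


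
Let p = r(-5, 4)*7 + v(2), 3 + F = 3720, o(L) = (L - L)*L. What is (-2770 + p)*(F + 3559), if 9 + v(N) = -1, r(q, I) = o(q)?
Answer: -20227280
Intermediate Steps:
o(L) = 0 (o(L) = 0*L = 0)
F = 3717 (F = -3 + 3720 = 3717)
r(q, I) = 0
v(N) = -10 (v(N) = -9 - 1 = -10)
p = -10 (p = 0*7 - 10 = 0 - 10 = -10)
(-2770 + p)*(F + 3559) = (-2770 - 10)*(3717 + 3559) = -2780*7276 = -20227280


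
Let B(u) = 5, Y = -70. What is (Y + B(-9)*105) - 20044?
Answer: -19589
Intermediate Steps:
(Y + B(-9)*105) - 20044 = (-70 + 5*105) - 20044 = (-70 + 525) - 20044 = 455 - 20044 = -19589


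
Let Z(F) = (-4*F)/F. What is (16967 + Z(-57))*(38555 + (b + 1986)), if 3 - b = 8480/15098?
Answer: 5191736762608/7549 ≈ 6.8774e+8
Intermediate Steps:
Z(F) = -4
b = 18407/7549 (b = 3 - 8480/15098 = 3 - 1*4240/7549 = 3 - 4240/7549 = 18407/7549 ≈ 2.4383)
(16967 + Z(-57))*(38555 + (b + 1986)) = (16967 - 4)*(38555 + (18407/7549 + 1986)) = 16963*(38555 + 15010721/7549) = 16963*(306062416/7549) = 5191736762608/7549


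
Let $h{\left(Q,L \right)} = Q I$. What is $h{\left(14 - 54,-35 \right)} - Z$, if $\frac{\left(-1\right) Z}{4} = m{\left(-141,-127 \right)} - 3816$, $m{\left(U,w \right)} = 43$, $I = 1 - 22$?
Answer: $-14252$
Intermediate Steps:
$I = -21$ ($I = 1 - 22 = -21$)
$h{\left(Q,L \right)} = - 21 Q$ ($h{\left(Q,L \right)} = Q \left(-21\right) = - 21 Q$)
$Z = 15092$ ($Z = - 4 \left(43 - 3816\right) = \left(-4\right) \left(-3773\right) = 15092$)
$h{\left(14 - 54,-35 \right)} - Z = - 21 \left(14 - 54\right) - 15092 = \left(-21\right) \left(-40\right) - 15092 = 840 - 15092 = -14252$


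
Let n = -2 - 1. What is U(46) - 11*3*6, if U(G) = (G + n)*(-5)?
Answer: -413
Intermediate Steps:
n = -3
U(G) = 15 - 5*G (U(G) = (G - 3)*(-5) = (-3 + G)*(-5) = 15 - 5*G)
U(46) - 11*3*6 = (15 - 5*46) - 11*3*6 = (15 - 230) - 33*6 = -215 - 1*198 = -215 - 198 = -413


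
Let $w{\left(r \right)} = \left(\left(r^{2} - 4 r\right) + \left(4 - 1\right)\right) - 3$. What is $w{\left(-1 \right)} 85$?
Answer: $425$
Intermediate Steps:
$w{\left(r \right)} = r^{2} - 4 r$ ($w{\left(r \right)} = \left(\left(r^{2} - 4 r\right) + 3\right) - 3 = \left(3 + r^{2} - 4 r\right) - 3 = r^{2} - 4 r$)
$w{\left(-1 \right)} 85 = - (-4 - 1) 85 = \left(-1\right) \left(-5\right) 85 = 5 \cdot 85 = 425$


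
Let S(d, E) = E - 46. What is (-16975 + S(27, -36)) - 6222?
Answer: -23279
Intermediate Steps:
S(d, E) = -46 + E
(-16975 + S(27, -36)) - 6222 = (-16975 + (-46 - 36)) - 6222 = (-16975 - 82) - 6222 = -17057 - 6222 = -23279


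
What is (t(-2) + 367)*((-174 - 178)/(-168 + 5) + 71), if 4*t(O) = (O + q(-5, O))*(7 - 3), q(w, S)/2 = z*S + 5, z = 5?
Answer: 4233375/163 ≈ 25972.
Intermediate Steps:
q(w, S) = 10 + 10*S (q(w, S) = 2*(5*S + 5) = 2*(5 + 5*S) = 10 + 10*S)
t(O) = 10 + 11*O (t(O) = ((O + (10 + 10*O))*(7 - 3))/4 = ((10 + 11*O)*4)/4 = (40 + 44*O)/4 = 10 + 11*O)
(t(-2) + 367)*((-174 - 178)/(-168 + 5) + 71) = ((10 + 11*(-2)) + 367)*((-174 - 178)/(-168 + 5) + 71) = ((10 - 22) + 367)*(-352/(-163) + 71) = (-12 + 367)*(-352*(-1/163) + 71) = 355*(352/163 + 71) = 355*(11925/163) = 4233375/163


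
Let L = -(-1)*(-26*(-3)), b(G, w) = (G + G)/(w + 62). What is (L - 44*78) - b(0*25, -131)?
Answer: -3354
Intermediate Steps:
b(G, w) = 2*G/(62 + w) (b(G, w) = (2*G)/(62 + w) = 2*G/(62 + w))
L = 78 (L = -(-1)*78 = -1*(-78) = 78)
(L - 44*78) - b(0*25, -131) = (78 - 44*78) - 2*0*25/(62 - 131) = (78 - 3432) - 2*0/(-69) = -3354 - 2*0*(-1)/69 = -3354 - 1*0 = -3354 + 0 = -3354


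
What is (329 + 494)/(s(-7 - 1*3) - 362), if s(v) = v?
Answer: -823/372 ≈ -2.2124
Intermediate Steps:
(329 + 494)/(s(-7 - 1*3) - 362) = (329 + 494)/((-7 - 1*3) - 362) = 823/((-7 - 3) - 362) = 823/(-10 - 362) = 823/(-372) = 823*(-1/372) = -823/372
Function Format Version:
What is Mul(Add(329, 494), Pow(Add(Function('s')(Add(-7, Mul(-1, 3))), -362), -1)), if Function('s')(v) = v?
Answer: Rational(-823, 372) ≈ -2.2124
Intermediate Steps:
Mul(Add(329, 494), Pow(Add(Function('s')(Add(-7, Mul(-1, 3))), -362), -1)) = Mul(Add(329, 494), Pow(Add(Add(-7, Mul(-1, 3)), -362), -1)) = Mul(823, Pow(Add(Add(-7, -3), -362), -1)) = Mul(823, Pow(Add(-10, -362), -1)) = Mul(823, Pow(-372, -1)) = Mul(823, Rational(-1, 372)) = Rational(-823, 372)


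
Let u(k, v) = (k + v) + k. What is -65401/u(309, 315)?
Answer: -65401/933 ≈ -70.098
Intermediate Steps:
u(k, v) = v + 2*k
-65401/u(309, 315) = -65401/(315 + 2*309) = -65401/(315 + 618) = -65401/933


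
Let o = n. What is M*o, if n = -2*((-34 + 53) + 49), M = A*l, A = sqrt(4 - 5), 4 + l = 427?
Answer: -57528*I ≈ -57528.0*I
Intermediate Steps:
l = 423 (l = -4 + 427 = 423)
A = I (A = sqrt(-1) = I ≈ 1.0*I)
M = 423*I (M = I*423 = 423*I ≈ 423.0*I)
n = -136 (n = -2*(19 + 49) = -2*68 = -136)
o = -136
M*o = (423*I)*(-136) = -57528*I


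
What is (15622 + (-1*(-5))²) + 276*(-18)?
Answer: 10679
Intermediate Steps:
(15622 + (-1*(-5))²) + 276*(-18) = (15622 + 5²) - 4968 = (15622 + 25) - 4968 = 15647 - 4968 = 10679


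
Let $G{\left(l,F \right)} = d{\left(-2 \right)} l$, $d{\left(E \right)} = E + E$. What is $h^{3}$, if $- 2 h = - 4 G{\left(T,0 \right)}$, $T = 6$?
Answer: $-110592$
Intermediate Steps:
$d{\left(E \right)} = 2 E$
$G{\left(l,F \right)} = - 4 l$ ($G{\left(l,F \right)} = 2 \left(-2\right) l = - 4 l$)
$h = -48$ ($h = - \frac{\left(-4\right) \left(\left(-4\right) 6\right)}{2} = - \frac{\left(-4\right) \left(-24\right)}{2} = \left(- \frac{1}{2}\right) 96 = -48$)
$h^{3} = \left(-48\right)^{3} = -110592$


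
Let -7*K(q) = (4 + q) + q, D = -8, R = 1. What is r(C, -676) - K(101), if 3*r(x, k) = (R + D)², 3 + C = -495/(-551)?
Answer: 961/21 ≈ 45.762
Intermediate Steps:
C = -1158/551 (C = -3 - 495/(-551) = -3 - 495*(-1/551) = -3 + 495/551 = -1158/551 ≈ -2.1016)
K(q) = -4/7 - 2*q/7 (K(q) = -((4 + q) + q)/7 = -(4 + 2*q)/7 = -4/7 - 2*q/7)
r(x, k) = 49/3 (r(x, k) = (1 - 8)²/3 = (⅓)*(-7)² = (⅓)*49 = 49/3)
r(C, -676) - K(101) = 49/3 - (-4/7 - 2/7*101) = 49/3 - (-4/7 - 202/7) = 49/3 - 1*(-206/7) = 49/3 + 206/7 = 961/21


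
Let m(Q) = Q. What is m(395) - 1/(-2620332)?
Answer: 1035031141/2620332 ≈ 395.00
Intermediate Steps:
m(395) - 1/(-2620332) = 395 - 1/(-2620332) = 395 - 1*(-1/2620332) = 395 + 1/2620332 = 1035031141/2620332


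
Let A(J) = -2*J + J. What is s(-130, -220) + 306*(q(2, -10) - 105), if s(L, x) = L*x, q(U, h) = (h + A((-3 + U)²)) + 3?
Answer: -5978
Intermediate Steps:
A(J) = -J
q(U, h) = 3 + h - (-3 + U)² (q(U, h) = (h - (-3 + U)²) + 3 = 3 + h - (-3 + U)²)
s(-130, -220) + 306*(q(2, -10) - 105) = -130*(-220) + 306*((3 - 10 - (-3 + 2)²) - 105) = 28600 + 306*((3 - 10 - 1*(-1)²) - 105) = 28600 + 306*((3 - 10 - 1*1) - 105) = 28600 + 306*((3 - 10 - 1) - 105) = 28600 + 306*(-8 - 105) = 28600 + 306*(-113) = 28600 - 34578 = -5978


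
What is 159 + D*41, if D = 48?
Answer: 2127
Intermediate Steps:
159 + D*41 = 159 + 48*41 = 159 + 1968 = 2127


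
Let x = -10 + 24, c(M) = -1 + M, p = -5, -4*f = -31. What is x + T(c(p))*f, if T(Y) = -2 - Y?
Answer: 45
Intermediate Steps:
f = 31/4 (f = -¼*(-31) = 31/4 ≈ 7.7500)
x = 14
x + T(c(p))*f = 14 + (-2 - (-1 - 5))*(31/4) = 14 + (-2 - 1*(-6))*(31/4) = 14 + (-2 + 6)*(31/4) = 14 + 4*(31/4) = 14 + 31 = 45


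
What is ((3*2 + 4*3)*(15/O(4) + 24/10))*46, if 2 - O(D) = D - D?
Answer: 40986/5 ≈ 8197.2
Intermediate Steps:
O(D) = 2 (O(D) = 2 - (D - D) = 2 - 1*0 = 2 + 0 = 2)
((3*2 + 4*3)*(15/O(4) + 24/10))*46 = ((3*2 + 4*3)*(15/2 + 24/10))*46 = ((6 + 12)*(15*(½) + 24*(⅒)))*46 = (18*(15/2 + 12/5))*46 = (18*(99/10))*46 = (891/5)*46 = 40986/5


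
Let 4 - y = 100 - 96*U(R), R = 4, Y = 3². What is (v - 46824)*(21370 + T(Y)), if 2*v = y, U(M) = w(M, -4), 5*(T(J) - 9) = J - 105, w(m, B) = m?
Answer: -997075464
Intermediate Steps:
Y = 9
T(J) = -12 + J/5 (T(J) = 9 + (J - 105)/5 = 9 + (-105 + J)/5 = 9 + (-21 + J/5) = -12 + J/5)
U(M) = M
y = 288 (y = 4 - (100 - 96*4) = 4 - (100 - 384) = 4 - 1*(-284) = 4 + 284 = 288)
v = 144 (v = (½)*288 = 144)
(v - 46824)*(21370 + T(Y)) = (144 - 46824)*(21370 + (-12 + (⅕)*9)) = -46680*(21370 + (-12 + 9/5)) = -46680*(21370 - 51/5) = -46680*106799/5 = -997075464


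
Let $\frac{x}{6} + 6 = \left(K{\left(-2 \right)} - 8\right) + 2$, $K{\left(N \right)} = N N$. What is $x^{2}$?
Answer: $2304$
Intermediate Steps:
$K{\left(N \right)} = N^{2}$
$x = -48$ ($x = -36 + 6 \left(\left(\left(-2\right)^{2} - 8\right) + 2\right) = -36 + 6 \left(\left(4 - 8\right) + 2\right) = -36 + 6 \left(-4 + 2\right) = -36 + 6 \left(-2\right) = -36 - 12 = -48$)
$x^{2} = \left(-48\right)^{2} = 2304$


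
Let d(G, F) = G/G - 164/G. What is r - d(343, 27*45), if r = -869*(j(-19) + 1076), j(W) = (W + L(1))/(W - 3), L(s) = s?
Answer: -320964144/343 ≈ -9.3576e+5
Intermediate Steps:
d(G, F) = 1 - 164/G
j(W) = (1 + W)/(-3 + W) (j(W) = (W + 1)/(W - 3) = (1 + W)/(-3 + W))
r = -935755 (r = -869*((1 - 19)/(-3 - 19) + 1076) = -869*(-18/(-22) + 1076) = -869*(-1/22*(-18) + 1076) = -869*(9/11 + 1076) = -869*11845/11 = -935755)
r - d(343, 27*45) = -935755 - (-164 + 343)/343 = -935755 - 179/343 = -320964144/343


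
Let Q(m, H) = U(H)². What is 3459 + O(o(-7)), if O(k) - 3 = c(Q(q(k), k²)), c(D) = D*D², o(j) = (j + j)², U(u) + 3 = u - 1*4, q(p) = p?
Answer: 3210687234096715172747824503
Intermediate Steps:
U(u) = -7 + u (U(u) = -3 + (u - 1*4) = -3 + (u - 4) = -3 + (-4 + u) = -7 + u)
Q(m, H) = (-7 + H)²
o(j) = 4*j² (o(j) = (2*j)² = 4*j²)
c(D) = D³
O(k) = 3 + (-7 + k²)⁶ (O(k) = 3 + ((-7 + k²)²)³ = 3 + (-7 + k²)⁶)
3459 + O(o(-7)) = 3459 + (3 + (-7 + (4*(-7)²)²)⁶) = 3459 + (3 + (-7 + (4*49)²)⁶) = 3459 + (3 + (-7 + 196²)⁶) = 3459 + (3 + (-7 + 38416)⁶) = 3459 + (3 + 38409⁶) = 3459 + (3 + 3210687234096715172747821041) = 3459 + 3210687234096715172747821044 = 3210687234096715172747824503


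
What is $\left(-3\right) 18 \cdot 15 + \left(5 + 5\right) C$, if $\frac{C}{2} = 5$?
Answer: $-710$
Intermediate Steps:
$C = 10$ ($C = 2 \cdot 5 = 10$)
$\left(-3\right) 18 \cdot 15 + \left(5 + 5\right) C = \left(-3\right) 18 \cdot 15 + \left(5 + 5\right) 10 = \left(-54\right) 15 + 10 \cdot 10 = -810 + 100 = -710$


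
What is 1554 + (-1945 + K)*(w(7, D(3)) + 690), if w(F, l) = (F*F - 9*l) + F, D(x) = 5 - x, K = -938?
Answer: -2097270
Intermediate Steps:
w(F, l) = F + F² - 9*l (w(F, l) = (F² - 9*l) + F = F + F² - 9*l)
1554 + (-1945 + K)*(w(7, D(3)) + 690) = 1554 + (-1945 - 938)*((7 + 7² - 9*(5 - 1*3)) + 690) = 1554 - 2883*((7 + 49 - 9*(5 - 3)) + 690) = 1554 - 2883*((7 + 49 - 9*2) + 690) = 1554 - 2883*((7 + 49 - 18) + 690) = 1554 - 2883*(38 + 690) = 1554 - 2883*728 = 1554 - 2098824 = -2097270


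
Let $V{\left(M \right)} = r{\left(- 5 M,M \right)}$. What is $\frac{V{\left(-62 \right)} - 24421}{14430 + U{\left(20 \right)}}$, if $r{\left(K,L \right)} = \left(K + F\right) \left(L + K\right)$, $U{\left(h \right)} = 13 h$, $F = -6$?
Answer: $\frac{50971}{14690} \approx 3.4698$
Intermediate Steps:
$r{\left(K,L \right)} = \left(-6 + K\right) \left(K + L\right)$ ($r{\left(K,L \right)} = \left(K - 6\right) \left(L + K\right) = \left(-6 + K\right) \left(K + L\right)$)
$V{\left(M \right)} = 20 M^{2} + 24 M$ ($V{\left(M \right)} = \left(- 5 M\right)^{2} - 6 \left(- 5 M\right) - 6 M + - 5 M M = 25 M^{2} + 30 M - 6 M - 5 M^{2} = 20 M^{2} + 24 M$)
$\frac{V{\left(-62 \right)} - 24421}{14430 + U{\left(20 \right)}} = \frac{4 \left(-62\right) \left(6 + 5 \left(-62\right)\right) - 24421}{14430 + 13 \cdot 20} = \frac{4 \left(-62\right) \left(6 - 310\right) - 24421}{14430 + 260} = \frac{4 \left(-62\right) \left(-304\right) - 24421}{14690} = \left(75392 - 24421\right) \frac{1}{14690} = 50971 \cdot \frac{1}{14690} = \frac{50971}{14690}$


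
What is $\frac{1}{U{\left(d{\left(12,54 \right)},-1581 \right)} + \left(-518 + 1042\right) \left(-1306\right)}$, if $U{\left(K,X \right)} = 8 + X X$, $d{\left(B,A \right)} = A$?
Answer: $\frac{1}{1815225} \approx 5.509 \cdot 10^{-7}$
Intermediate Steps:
$U{\left(K,X \right)} = 8 + X^{2}$
$\frac{1}{U{\left(d{\left(12,54 \right)},-1581 \right)} + \left(-518 + 1042\right) \left(-1306\right)} = \frac{1}{\left(8 + \left(-1581\right)^{2}\right) + \left(-518 + 1042\right) \left(-1306\right)} = \frac{1}{\left(8 + 2499561\right) + 524 \left(-1306\right)} = \frac{1}{2499569 - 684344} = \frac{1}{1815225}$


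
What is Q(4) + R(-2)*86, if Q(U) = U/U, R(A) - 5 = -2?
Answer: 259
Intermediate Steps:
R(A) = 3 (R(A) = 5 - 2 = 3)
Q(U) = 1
Q(4) + R(-2)*86 = 1 + 3*86 = 1 + 258 = 259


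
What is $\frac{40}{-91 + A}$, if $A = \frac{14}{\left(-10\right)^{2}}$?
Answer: $- \frac{2000}{4543} \approx -0.44024$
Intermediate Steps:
$A = \frac{7}{50}$ ($A = \frac{14}{100} = 14 \cdot \frac{1}{100} = \frac{7}{50} \approx 0.14$)
$\frac{40}{-91 + A} = \frac{40}{-91 + \frac{7}{50}} = \frac{40}{- \frac{4543}{50}} = 40 \left(- \frac{50}{4543}\right) = - \frac{2000}{4543}$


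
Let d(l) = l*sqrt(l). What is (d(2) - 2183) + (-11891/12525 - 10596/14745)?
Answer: -26897796238/12312075 + 2*sqrt(2) ≈ -2181.8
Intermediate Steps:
d(l) = l**(3/2)
(d(2) - 2183) + (-11891/12525 - 10596/14745) = (2**(3/2) - 2183) + (-11891/12525 - 10596/14745) = (2*sqrt(2) - 2183) + (-11891*1/12525 - 10596*1/14745) = (-2183 + 2*sqrt(2)) + (-11891/12525 - 3532/4915) = (-2183 + 2*sqrt(2)) - 20536513/12312075 = -26897796238/12312075 + 2*sqrt(2)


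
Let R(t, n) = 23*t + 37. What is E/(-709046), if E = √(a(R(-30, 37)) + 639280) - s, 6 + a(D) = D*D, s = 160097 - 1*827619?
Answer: -333761/354523 - √1065683/709046 ≈ -0.94289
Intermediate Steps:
R(t, n) = 37 + 23*t
s = -667522 (s = 160097 - 827619 = -667522)
a(D) = -6 + D² (a(D) = -6 + D*D = -6 + D²)
E = 667522 + √1065683 (E = √((-6 + (37 + 23*(-30))²) + 639280) - 1*(-667522) = √((-6 + (37 - 690)²) + 639280) + 667522 = √((-6 + (-653)²) + 639280) + 667522 = √((-6 + 426409) + 639280) + 667522 = √(426403 + 639280) + 667522 = √1065683 + 667522 = 667522 + √1065683 ≈ 6.6855e+5)
E/(-709046) = (667522 + √1065683)/(-709046) = (667522 + √1065683)*(-1/709046) = -333761/354523 - √1065683/709046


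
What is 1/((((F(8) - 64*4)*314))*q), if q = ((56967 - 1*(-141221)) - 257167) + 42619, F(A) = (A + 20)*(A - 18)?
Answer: 1/2753453440 ≈ 3.6318e-10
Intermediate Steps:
F(A) = (-18 + A)*(20 + A) (F(A) = (20 + A)*(-18 + A) = (-18 + A)*(20 + A))
q = -16360 (q = ((56967 + 141221) - 257167) + 42619 = (198188 - 257167) + 42619 = -58979 + 42619 = -16360)
1/((((F(8) - 64*4)*314))*q) = 1/((((-360 + 8**2 + 2*8) - 64*4)*314)*(-16360)) = -1/16360/(((-360 + 64 + 16) - 256)*314) = -1/16360/((-280 - 256)*314) = -1/16360/(-536*314) = -1/16360/(-168304) = -1/168304*(-1/16360) = 1/2753453440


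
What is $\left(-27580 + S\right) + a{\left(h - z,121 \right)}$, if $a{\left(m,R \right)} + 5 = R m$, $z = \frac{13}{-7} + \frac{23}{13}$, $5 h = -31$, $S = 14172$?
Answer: $- \frac{6439416}{455} \approx -14153.0$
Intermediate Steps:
$h = - \frac{31}{5}$ ($h = \frac{1}{5} \left(-31\right) = - \frac{31}{5} \approx -6.2$)
$z = - \frac{8}{91}$ ($z = 13 \left(- \frac{1}{7}\right) + 23 \cdot \frac{1}{13} = - \frac{13}{7} + \frac{23}{13} = - \frac{8}{91} \approx -0.087912$)
$a{\left(m,R \right)} = -5 + R m$
$\left(-27580 + S\right) + a{\left(h - z,121 \right)} = \left(-27580 + 14172\right) + \left(-5 + 121 \left(- \frac{31}{5} - - \frac{8}{91}\right)\right) = -13408 + \left(-5 + 121 \left(- \frac{31}{5} + \frac{8}{91}\right)\right) = -13408 + \left(-5 + 121 \left(- \frac{2781}{455}\right)\right) = -13408 - \frac{338776}{455} = - \frac{6439416}{455}$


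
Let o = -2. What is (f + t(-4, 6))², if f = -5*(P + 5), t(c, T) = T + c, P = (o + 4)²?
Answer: 1849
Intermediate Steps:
P = 4 (P = (-2 + 4)² = 2² = 4)
f = -45 (f = -5*(4 + 5) = -5*9 = -45)
(f + t(-4, 6))² = (-45 + (6 - 4))² = (-45 + 2)² = (-43)² = 1849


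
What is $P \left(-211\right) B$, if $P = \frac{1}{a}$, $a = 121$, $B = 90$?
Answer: $- \frac{18990}{121} \approx -156.94$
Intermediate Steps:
$P = \frac{1}{121} \approx 0.0082645$
$P \left(-211\right) B = \frac{1}{121} \left(-211\right) 90 = \left(- \frac{211}{121}\right) 90 = - \frac{18990}{121}$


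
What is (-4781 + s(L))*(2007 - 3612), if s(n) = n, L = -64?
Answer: 7776225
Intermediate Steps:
(-4781 + s(L))*(2007 - 3612) = (-4781 - 64)*(2007 - 3612) = -4845*(-1605) = 7776225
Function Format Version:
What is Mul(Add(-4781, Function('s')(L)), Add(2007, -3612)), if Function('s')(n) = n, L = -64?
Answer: 7776225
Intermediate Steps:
Mul(Add(-4781, Function('s')(L)), Add(2007, -3612)) = Mul(Add(-4781, -64), Add(2007, -3612)) = Mul(-4845, -1605) = 7776225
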